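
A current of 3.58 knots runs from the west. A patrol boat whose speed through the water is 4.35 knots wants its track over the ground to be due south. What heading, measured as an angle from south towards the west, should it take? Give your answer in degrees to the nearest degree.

55°

The current pushes perpendicular to the desired track; the heading must have a component into the current equal to 3.58 knots: 4.35 sin θ = 3.58.
sin θ = 0.8230, so θ = 55.385°.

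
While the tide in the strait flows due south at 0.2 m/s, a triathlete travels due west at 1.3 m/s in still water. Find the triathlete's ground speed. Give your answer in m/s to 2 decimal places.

1.32 m/s

Taking east as x and north as y: velocity relative to the water = (-1.300, 0.000) m/s; the water relative to ground = (0.000, -0.200) m/s.
Velocity relative to ground = (-1.300, 0.000) + (0.000, -0.200) = (-1.300, -0.200) m/s.
Speed = |(-1.300, -0.200)| = 1.315 m/s.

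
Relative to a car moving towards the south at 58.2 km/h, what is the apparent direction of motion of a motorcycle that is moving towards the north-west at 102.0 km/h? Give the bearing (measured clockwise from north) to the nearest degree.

Taking east as x and north as y: motorcycle velocity = (-72.125, 72.125) km/h; car velocity = (0.000, -58.200) km/h.
Velocity of motorcycle relative to car = (-72.125, 72.125) − (0.000, -58.200) = (-72.125, 130.325) km/h.
Bearing = atan2(-72.12, 130.32) = 331.04° clockwise from north.

331°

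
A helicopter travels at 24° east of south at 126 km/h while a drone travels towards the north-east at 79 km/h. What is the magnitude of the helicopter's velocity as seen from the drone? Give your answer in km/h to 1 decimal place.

Taking east as x and north as y: helicopter velocity = (51.249, -115.107) km/h; drone velocity = (55.861, 55.861) km/h.
Velocity of helicopter relative to drone = (51.249, -115.107) − (55.861, 55.861) = (-4.613, -170.968) km/h.
Magnitude = |(-4.613, -170.968)| = 171.030 km/h.

171.0 km/h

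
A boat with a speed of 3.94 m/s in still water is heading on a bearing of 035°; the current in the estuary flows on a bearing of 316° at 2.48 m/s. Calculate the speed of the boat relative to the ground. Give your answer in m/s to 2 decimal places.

5.04 m/s

Taking east as x and north as y: velocity relative to the water = (2.260, 3.227) m/s; the water relative to ground = (-1.723, 1.784) m/s.
Velocity relative to ground = (2.260, 3.227) + (-1.723, 1.784) = (0.537, 5.011) m/s.
Speed = |(0.537, 5.011)| = 5.040 m/s.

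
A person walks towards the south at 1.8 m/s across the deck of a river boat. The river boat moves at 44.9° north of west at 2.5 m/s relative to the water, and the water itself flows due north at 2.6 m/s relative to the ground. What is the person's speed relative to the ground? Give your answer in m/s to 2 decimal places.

3.12 m/s

In east/north components (m/s): person relative to river boat = (0.000, -1.800); river boat relative to water = (-1.771, 1.765); water relative to ground = (0.000, 2.600).
Sum = (-1.771, 2.565) m/s.
Speed = |(-1.771, 2.565)| = 3.117 m/s.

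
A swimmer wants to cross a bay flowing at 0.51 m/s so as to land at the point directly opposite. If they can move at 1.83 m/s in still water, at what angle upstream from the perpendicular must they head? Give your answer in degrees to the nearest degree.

To cancel the current, the upstream component of the swimmer's velocity must equal the flow: 1.83 sin θ = 0.51.
sin θ = 0.51 / 1.83 = 0.2787.
θ = arcsin(0.2787) = 16.182°.

16°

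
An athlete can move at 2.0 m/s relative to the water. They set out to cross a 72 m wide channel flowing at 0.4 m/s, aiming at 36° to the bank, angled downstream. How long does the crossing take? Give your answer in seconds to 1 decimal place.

The component of the athlete's velocity perpendicular to the bank is 2.0 × sin 36° = 1.176 m/s.
Only the cross-stream component determines the crossing time; the current contributes nothing perpendicular to the bank.
Time = 72 / 1.176 = 61.247 s.

61.2 s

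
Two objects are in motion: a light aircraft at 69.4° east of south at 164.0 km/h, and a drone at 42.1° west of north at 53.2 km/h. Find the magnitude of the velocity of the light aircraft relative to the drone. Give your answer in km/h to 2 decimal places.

212.68 km/h

Taking east as x and north as y: light aircraft velocity = (153.514, -57.702) km/h; drone velocity = (-35.667, 39.473) km/h.
Velocity of light aircraft relative to drone = (153.514, -57.702) − (-35.667, 39.473) = (189.180, -97.175) km/h.
Magnitude = |(189.180, -97.175)| = 212.679 km/h.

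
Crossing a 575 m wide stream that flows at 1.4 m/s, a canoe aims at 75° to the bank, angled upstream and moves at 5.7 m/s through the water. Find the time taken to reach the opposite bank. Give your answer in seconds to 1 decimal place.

The component of the canoe's velocity perpendicular to the bank is 5.7 × sin 75° = 5.506 m/s.
Only the cross-stream component determines the crossing time; the current contributes nothing perpendicular to the bank.
Time = 575 / 5.506 = 104.436 s.

104.4 s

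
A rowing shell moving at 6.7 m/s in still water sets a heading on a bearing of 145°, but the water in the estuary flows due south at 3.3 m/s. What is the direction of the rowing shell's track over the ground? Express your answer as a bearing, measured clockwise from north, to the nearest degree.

156°

Taking east as x and north as y: velocity relative to the water = (3.843, -5.488) m/s; the water relative to ground = (0.000, -3.300) m/s.
Velocity relative to ground = (3.843, -5.488) + (0.000, -3.300) = (3.843, -8.788) m/s.
Bearing = atan2(3.84, -8.79) = 156.38° clockwise from north.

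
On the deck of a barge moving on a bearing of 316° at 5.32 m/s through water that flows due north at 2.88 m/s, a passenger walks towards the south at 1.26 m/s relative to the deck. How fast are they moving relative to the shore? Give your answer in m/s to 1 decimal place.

6.6 m/s

In east/north components (m/s): passenger relative to barge = (0.000, -1.260); barge relative to water = (-3.696, 3.827); water relative to ground = (0.000, 2.880).
Sum = (-3.696, 5.447) m/s.
Speed = |(-3.696, 5.447)| = 6.582 m/s.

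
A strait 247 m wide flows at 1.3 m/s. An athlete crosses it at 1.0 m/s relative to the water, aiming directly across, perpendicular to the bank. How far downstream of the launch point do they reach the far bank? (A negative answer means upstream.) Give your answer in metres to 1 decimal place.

Perpendicular speed = 1.000 m/s; crossing time = 247 / 1.000 = 247.000 s.
Net downstream speed = 1.300 m/s.
Drift = 1.300 × 247.000 = 321.100 m (downstream).

321.1 m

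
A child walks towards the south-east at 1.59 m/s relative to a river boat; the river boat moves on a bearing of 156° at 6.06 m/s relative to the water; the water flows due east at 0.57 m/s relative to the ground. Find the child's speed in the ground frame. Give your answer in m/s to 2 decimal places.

7.85 m/s

In east/north components (m/s): child relative to river boat = (1.124, -1.124); river boat relative to water = (2.465, -5.536); water relative to ground = (0.570, 0.000).
Sum = (4.159, -6.660) m/s.
Speed = |(4.159, -6.660)| = 7.852 m/s.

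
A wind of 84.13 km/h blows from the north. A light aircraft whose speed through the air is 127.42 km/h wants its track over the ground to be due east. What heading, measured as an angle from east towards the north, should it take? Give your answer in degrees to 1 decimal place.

41.3°

The wind pushes perpendicular to the desired track; the heading must have a component into the wind equal to 84.13 km/h: 127.42 sin θ = 84.13.
sin θ = 0.6603, so θ = 41.320°.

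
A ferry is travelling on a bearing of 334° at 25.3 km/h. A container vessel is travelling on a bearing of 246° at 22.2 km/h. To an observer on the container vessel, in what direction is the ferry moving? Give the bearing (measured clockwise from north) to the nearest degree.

016°

Taking east as x and north as y: ferry velocity = (-11.091, 22.739) km/h; container vessel velocity = (-20.281, -9.030) km/h.
Velocity of ferry relative to container vessel = (-11.091, 22.739) − (-20.281, -9.030) = (9.190, 31.769) km/h.
Bearing = atan2(9.19, 31.77) = 16.13° clockwise from north.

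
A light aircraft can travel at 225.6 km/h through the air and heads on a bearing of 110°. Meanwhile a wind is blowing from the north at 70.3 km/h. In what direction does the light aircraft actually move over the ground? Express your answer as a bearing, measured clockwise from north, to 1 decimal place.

124.8°

Taking east as x and north as y: velocity relative to the air = (211.995, -77.160) km/h; the air relative to ground = (0.000, -70.300) km/h.
Velocity relative to ground = (211.995, -77.160) + (0.000, -70.300) = (211.995, -147.460) km/h.
Bearing = atan2(211.99, -147.46) = 124.82° clockwise from north.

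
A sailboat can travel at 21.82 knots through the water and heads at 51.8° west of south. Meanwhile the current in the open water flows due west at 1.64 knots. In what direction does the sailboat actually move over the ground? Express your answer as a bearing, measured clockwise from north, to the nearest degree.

Taking east as x and north as y: velocity relative to the water = (-17.147, -13.494) knots; the water relative to ground = (-1.640, 0.000) knots.
Velocity relative to ground = (-17.147, -13.494) + (-1.640, 0.000) = (-18.787, -13.494) knots.
Bearing = atan2(-18.79, -13.49) = 234.31° clockwise from north.

234°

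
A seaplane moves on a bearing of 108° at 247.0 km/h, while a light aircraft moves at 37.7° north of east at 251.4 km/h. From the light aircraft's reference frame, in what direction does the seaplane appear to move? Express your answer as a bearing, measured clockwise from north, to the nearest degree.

Taking east as x and north as y: seaplane velocity = (234.911, -76.327) km/h; light aircraft velocity = (198.914, 153.738) km/h.
Velocity of seaplane relative to light aircraft = (234.911, -76.327) − (198.914, 153.738) = (35.997, -230.065) km/h.
Bearing = atan2(36.00, -230.07) = 171.11° clockwise from north.

171°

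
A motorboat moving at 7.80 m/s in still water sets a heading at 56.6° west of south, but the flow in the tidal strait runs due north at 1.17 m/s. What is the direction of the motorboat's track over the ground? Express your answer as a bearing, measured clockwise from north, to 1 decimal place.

Taking east as x and north as y: velocity relative to the water = (-6.512, -4.294) m/s; the water relative to ground = (0.000, 1.170) m/s.
Velocity relative to ground = (-6.512, -4.294) + (0.000, 1.170) = (-6.512, -3.124) m/s.
Bearing = atan2(-6.51, -3.12) = 244.37° clockwise from north.

244.4°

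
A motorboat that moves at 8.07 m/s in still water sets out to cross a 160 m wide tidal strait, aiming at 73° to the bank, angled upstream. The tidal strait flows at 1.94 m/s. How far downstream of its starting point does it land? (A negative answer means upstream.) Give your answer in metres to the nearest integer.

Perpendicular speed = 7.717 m/s; crossing time = 160 / 7.717 = 20.732 s.
Net downstream speed = -0.419 m/s.
Drift = -0.419 × 20.732 = -8.696 m (upstream).

-9 m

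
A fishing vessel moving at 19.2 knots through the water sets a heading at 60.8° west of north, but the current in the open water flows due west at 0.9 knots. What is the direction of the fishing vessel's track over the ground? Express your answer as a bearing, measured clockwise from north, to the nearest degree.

Taking east as x and north as y: velocity relative to the water = (-16.760, 9.367) knots; the water relative to ground = (-0.900, 0.000) knots.
Velocity relative to ground = (-16.760, 9.367) + (-0.900, 0.000) = (-17.660, 9.367) knots.
Bearing = atan2(-17.66, 9.37) = 297.94° clockwise from north.

298°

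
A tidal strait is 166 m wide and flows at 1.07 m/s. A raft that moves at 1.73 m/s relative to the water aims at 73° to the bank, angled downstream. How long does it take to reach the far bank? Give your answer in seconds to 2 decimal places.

The component of the raft's velocity perpendicular to the bank is 1.73 × sin 73° = 1.654 m/s.
The flow acts along the bank and has no component across it.
Time = 166 / 1.654 = 100.338 s.

100.34 s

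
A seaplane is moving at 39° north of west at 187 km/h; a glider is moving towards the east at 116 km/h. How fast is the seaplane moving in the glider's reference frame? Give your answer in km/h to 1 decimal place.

Taking east as x and north as y: seaplane velocity = (-145.326, 117.683) km/h; glider velocity = (116.000, 0.000) km/h.
Velocity of seaplane relative to glider = (-145.326, 117.683) − (116.000, 0.000) = (-261.326, 117.683) km/h.
Magnitude = |(-261.326, 117.683)| = 286.602 km/h.

286.6 km/h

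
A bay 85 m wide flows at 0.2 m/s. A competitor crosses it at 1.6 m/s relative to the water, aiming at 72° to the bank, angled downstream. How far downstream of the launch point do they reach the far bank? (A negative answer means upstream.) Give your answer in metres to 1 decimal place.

38.8 m

Perpendicular speed = 1.522 m/s; crossing time = 85 / 1.522 = 55.859 s.
Net downstream speed = 0.694 m/s.
Drift = 0.694 × 55.859 = 38.790 m (downstream).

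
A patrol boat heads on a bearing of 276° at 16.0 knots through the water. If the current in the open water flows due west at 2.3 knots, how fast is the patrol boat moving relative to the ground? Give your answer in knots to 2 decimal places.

18.29 knots

Taking east as x and north as y: velocity relative to the water = (-15.912, 1.672) knots; the water relative to ground = (-2.300, 0.000) knots.
Velocity relative to ground = (-15.912, 1.672) + (-2.300, 0.000) = (-18.212, 1.672) knots.
Speed = |(-18.212, 1.672)| = 18.289 knots.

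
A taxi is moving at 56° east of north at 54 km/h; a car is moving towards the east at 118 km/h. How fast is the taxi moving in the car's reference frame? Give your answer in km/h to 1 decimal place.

79.2 km/h

Taking east as x and north as y: taxi velocity = (44.768, 30.196) km/h; car velocity = (118.000, 0.000) km/h.
Velocity of taxi relative to car = (44.768, 30.196) − (118.000, 0.000) = (-73.232, 30.196) km/h.
Magnitude = |(-73.232, 30.196)| = 79.213 km/h.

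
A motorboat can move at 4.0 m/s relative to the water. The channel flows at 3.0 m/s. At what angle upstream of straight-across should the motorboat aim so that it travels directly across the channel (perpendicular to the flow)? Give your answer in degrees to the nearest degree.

49°

To cancel the current, the upstream component of the motorboat's velocity must equal the flow: 4.0 sin θ = 3.0.
sin θ = 3.0 / 4.0 = 0.7500.
θ = arcsin(0.7500) = 48.590°.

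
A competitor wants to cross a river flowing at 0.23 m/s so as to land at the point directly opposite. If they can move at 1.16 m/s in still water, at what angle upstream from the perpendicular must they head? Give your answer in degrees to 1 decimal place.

To cancel the current, the upstream component of the competitor's velocity must equal the flow: 1.16 sin θ = 0.23.
sin θ = 0.23 / 1.16 = 0.1983.
θ = arcsin(0.1983) = 11.436°.

11.4°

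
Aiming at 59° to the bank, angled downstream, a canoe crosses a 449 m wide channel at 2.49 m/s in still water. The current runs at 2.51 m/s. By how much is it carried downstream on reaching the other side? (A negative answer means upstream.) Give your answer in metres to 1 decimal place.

Perpendicular speed = 2.134 m/s; crossing time = 449 / 2.134 = 210.369 s.
Net downstream speed = 3.792 m/s.
Drift = 3.792 × 210.369 = 797.812 m (downstream).

797.8 m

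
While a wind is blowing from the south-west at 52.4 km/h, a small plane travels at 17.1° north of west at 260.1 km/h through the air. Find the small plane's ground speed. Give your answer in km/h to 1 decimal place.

240.1 km/h

Taking east as x and north as y: velocity relative to the air = (-248.602, 76.480) km/h; the air relative to ground = (37.052, 37.052) km/h.
Velocity relative to ground = (-248.602, 76.480) + (37.052, 37.052) = (-211.549, 113.532) km/h.
Speed = |(-211.549, 113.532)| = 240.089 km/h.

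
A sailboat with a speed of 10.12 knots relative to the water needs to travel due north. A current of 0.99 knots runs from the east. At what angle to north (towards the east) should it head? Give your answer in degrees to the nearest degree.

The current pushes perpendicular to the desired track; the heading must have a component into the current equal to 0.99 knots: 10.12 sin θ = 0.99.
sin θ = 0.0978, so θ = 5.614°.

6°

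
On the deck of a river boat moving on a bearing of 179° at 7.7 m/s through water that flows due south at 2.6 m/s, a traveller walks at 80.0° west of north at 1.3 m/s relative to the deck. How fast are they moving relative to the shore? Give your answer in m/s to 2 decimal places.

10.14 m/s

In east/north components (m/s): traveller relative to river boat = (-1.280, 0.226); river boat relative to water = (0.134, -7.699); water relative to ground = (0.000, -2.600).
Sum = (-1.146, -10.073) m/s.
Speed = |(-1.146, -10.073)| = 10.138 m/s.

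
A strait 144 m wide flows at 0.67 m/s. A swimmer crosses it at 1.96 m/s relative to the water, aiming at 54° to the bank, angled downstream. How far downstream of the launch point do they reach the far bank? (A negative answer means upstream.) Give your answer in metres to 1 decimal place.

165.5 m

Perpendicular speed = 1.586 m/s; crossing time = 144 / 1.586 = 90.813 s.
Net downstream speed = 1.822 m/s.
Drift = 1.822 × 90.813 = 165.467 m (downstream).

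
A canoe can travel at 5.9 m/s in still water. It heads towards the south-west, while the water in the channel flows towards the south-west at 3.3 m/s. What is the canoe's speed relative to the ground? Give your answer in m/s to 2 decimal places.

9.20 m/s

Taking east as x and north as y: velocity relative to the water = (-4.172, -4.172) m/s; the water relative to ground = (-2.333, -2.333) m/s.
Velocity relative to ground = (-4.172, -4.172) + (-2.333, -2.333) = (-6.505, -6.505) m/s.
Speed = |(-6.505, -6.505)| = 9.200 m/s.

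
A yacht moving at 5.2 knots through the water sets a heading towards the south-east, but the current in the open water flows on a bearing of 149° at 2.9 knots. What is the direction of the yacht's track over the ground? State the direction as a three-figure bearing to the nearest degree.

140°

Taking east as x and north as y: velocity relative to the water = (3.677, -3.677) knots; the water relative to ground = (1.494, -2.486) knots.
Velocity relative to ground = (3.677, -3.677) + (1.494, -2.486) = (5.171, -6.163) knots.
Bearing = atan2(5.17, -6.16) = 140.00° clockwise from north.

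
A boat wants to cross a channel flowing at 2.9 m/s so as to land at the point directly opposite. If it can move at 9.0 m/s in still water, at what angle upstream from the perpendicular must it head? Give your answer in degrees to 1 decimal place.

To cancel the current, the upstream component of the boat's velocity must equal the flow: 9.0 sin θ = 2.9.
sin θ = 2.9 / 9.0 = 0.3222.
θ = arcsin(0.3222) = 18.797°.

18.8°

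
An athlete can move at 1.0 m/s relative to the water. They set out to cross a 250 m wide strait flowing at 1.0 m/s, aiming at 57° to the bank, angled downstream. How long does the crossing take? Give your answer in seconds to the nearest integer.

298 s

The component of the athlete's velocity perpendicular to the bank is 1.0 × sin 57° = 0.839 m/s.
Only the cross-stream component determines the crossing time; the current contributes nothing perpendicular to the bank.
Time = 250 / 0.839 = 298.091 s.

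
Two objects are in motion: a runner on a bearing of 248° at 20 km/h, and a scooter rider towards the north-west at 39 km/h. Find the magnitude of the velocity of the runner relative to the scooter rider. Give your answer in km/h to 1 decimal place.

36.2 km/h

Taking east as x and north as y: runner velocity = (-18.544, -7.492) km/h; scooter rider velocity = (-27.577, 27.577) km/h.
Velocity of runner relative to scooter rider = (-18.544, -7.492) − (-27.577, 27.577) = (9.033, -35.069) km/h.
Magnitude = |(9.033, -35.069)| = 36.214 km/h.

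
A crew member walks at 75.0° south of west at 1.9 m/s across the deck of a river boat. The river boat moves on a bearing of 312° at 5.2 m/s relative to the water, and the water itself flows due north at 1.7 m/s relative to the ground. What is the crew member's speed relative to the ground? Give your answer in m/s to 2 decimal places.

In east/north components (m/s): crew member relative to river boat = (-0.492, -1.835); river boat relative to water = (-3.864, 3.479); water relative to ground = (0.000, 1.700).
Sum = (-4.356, 3.344) m/s.
Speed = |(-4.356, 3.344)| = 5.492 m/s.

5.49 m/s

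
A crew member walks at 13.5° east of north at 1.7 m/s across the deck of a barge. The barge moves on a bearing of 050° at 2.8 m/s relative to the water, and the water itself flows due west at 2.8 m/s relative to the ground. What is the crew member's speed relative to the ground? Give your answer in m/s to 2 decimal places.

3.46 m/s

In east/north components (m/s): crew member relative to barge = (0.397, 1.653); barge relative to water = (2.145, 1.800); water relative to ground = (-2.800, 0.000).
Sum = (-0.258, 3.453) m/s.
Speed = |(-0.258, 3.453)| = 3.462 m/s.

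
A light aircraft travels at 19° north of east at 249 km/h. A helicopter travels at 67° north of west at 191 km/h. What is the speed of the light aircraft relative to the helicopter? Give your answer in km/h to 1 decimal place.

Taking east as x and north as y: light aircraft velocity = (235.434, 81.066) km/h; helicopter velocity = (-74.630, 175.816) km/h.
Velocity of light aircraft relative to helicopter = (235.434, 81.066) − (-74.630, 175.816) = (310.064, -94.750) km/h.
Magnitude = |(310.064, -94.750)| = 324.218 km/h.

324.2 km/h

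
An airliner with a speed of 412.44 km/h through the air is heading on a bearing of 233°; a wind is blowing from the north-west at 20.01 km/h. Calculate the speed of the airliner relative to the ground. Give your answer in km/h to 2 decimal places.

410.13 km/h

Taking east as x and north as y: velocity relative to the air = (-329.389, -248.213) km/h; the air relative to ground = (14.149, -14.149) km/h.
Velocity relative to ground = (-329.389, -248.213) + (14.149, -14.149) = (-315.240, -262.362) km/h.
Speed = |(-315.240, -262.362)| = 410.134 km/h.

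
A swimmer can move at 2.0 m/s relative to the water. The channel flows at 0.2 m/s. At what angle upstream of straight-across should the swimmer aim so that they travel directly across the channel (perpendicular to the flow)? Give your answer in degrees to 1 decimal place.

5.7°

To cancel the current, the upstream component of the swimmer's velocity must equal the flow: 2.0 sin θ = 0.2.
sin θ = 0.2 / 2.0 = 0.1000.
θ = arcsin(0.1000) = 5.739°.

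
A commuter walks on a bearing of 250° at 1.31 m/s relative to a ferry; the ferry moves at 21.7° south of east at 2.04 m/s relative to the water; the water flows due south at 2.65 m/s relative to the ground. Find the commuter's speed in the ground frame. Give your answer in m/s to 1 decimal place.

3.9 m/s

In east/north components (m/s): commuter relative to ferry = (-1.231, -0.448); ferry relative to water = (1.895, -0.754); water relative to ground = (0.000, -2.650).
Sum = (0.664, -3.852) m/s.
Speed = |(0.664, -3.852)| = 3.909 m/s.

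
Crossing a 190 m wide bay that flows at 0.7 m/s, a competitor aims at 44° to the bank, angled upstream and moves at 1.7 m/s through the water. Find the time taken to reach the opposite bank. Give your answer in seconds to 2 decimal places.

160.89 s

The component of the competitor's velocity perpendicular to the bank is 1.7 × sin 44° = 1.181 m/s.
The current is parallel to the bank, so it does not affect the crossing time.
Time = 190 / 1.181 = 160.892 s.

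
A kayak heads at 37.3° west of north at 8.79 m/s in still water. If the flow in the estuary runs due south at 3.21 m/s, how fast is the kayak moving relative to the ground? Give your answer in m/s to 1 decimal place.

6.5 m/s

Taking east as x and north as y: velocity relative to the water = (-5.327, 6.992) m/s; the water relative to ground = (0.000, -3.210) m/s.
Velocity relative to ground = (-5.327, 6.992) + (0.000, -3.210) = (-5.327, 3.782) m/s.
Speed = |(-5.327, 3.782)| = 6.533 m/s.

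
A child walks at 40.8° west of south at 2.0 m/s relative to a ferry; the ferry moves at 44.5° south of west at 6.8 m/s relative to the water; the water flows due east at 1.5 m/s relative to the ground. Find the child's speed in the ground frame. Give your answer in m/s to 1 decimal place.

In east/north components (m/s): child relative to ferry = (-1.307, -1.514); ferry relative to water = (-4.850, -4.766); water relative to ground = (1.500, 0.000).
Sum = (-4.657, -6.280) m/s.
Speed = |(-4.657, -6.280)| = 7.818 m/s.

7.8 m/s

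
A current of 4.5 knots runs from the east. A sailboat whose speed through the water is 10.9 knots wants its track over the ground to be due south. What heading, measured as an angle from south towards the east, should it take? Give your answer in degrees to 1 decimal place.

The current pushes perpendicular to the desired track; the heading must have a component into the current equal to 4.5 knots: 10.9 sin θ = 4.5.
sin θ = 0.4128, so θ = 24.384°.

24.4°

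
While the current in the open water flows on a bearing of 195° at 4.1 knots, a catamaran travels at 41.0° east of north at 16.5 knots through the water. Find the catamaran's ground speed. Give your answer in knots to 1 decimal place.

Taking east as x and north as y: velocity relative to the water = (10.825, 12.453) knots; the water relative to ground = (-1.061, -3.960) knots.
Velocity relative to ground = (10.825, 12.453) + (-1.061, -3.960) = (9.764, 8.492) knots.
Speed = |(9.764, 8.492)| = 12.940 knots.

12.9 knots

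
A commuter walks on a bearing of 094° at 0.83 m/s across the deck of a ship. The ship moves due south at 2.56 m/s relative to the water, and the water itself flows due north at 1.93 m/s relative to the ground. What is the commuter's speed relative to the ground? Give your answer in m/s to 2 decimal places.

1.08 m/s

In east/north components (m/s): commuter relative to ship = (0.828, -0.058); ship relative to water = (0.000, -2.560); water relative to ground = (0.000, 1.930).
Sum = (0.828, -0.688) m/s.
Speed = |(0.828, -0.688)| = 1.076 m/s.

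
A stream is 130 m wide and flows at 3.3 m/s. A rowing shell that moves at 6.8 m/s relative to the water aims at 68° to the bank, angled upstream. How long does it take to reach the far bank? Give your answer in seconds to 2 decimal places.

20.62 s

The component of the rowing shell's velocity perpendicular to the bank is 6.8 × sin 68° = 6.305 m/s.
Only the cross-stream component determines the crossing time; the current contributes nothing perpendicular to the bank.
Time = 130 / 6.305 = 20.619 s.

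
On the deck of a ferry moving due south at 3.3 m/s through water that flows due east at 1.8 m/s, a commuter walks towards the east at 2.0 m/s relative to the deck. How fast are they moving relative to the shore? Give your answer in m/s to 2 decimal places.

In east/north components (m/s): commuter relative to ferry = (2.000, 0.000); ferry relative to water = (0.000, -3.300); water relative to ground = (1.800, 0.000).
Sum = (3.800, -3.300) m/s.
Speed = |(3.800, -3.300)| = 5.033 m/s.

5.03 m/s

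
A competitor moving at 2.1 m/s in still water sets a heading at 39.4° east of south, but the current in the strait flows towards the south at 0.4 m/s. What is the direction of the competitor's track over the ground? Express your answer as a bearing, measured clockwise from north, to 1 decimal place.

146.6°

Taking east as x and north as y: velocity relative to the water = (1.333, -1.623) m/s; the water relative to ground = (0.000, -0.400) m/s.
Velocity relative to ground = (1.333, -1.623) + (0.000, -0.400) = (1.333, -2.023) m/s.
Bearing = atan2(1.33, -2.02) = 146.62° clockwise from north.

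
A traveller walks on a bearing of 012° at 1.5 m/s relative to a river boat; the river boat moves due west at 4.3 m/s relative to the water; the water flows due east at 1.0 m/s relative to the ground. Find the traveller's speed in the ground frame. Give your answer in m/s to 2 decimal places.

3.33 m/s

In east/north components (m/s): traveller relative to river boat = (0.312, 1.467); river boat relative to water = (-4.300, 0.000); water relative to ground = (1.000, 0.000).
Sum = (-2.988, 1.467) m/s.
Speed = |(-2.988, 1.467)| = 3.329 m/s.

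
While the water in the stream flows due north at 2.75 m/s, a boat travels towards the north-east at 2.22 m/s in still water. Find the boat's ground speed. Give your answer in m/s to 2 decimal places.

Taking east as x and north as y: velocity relative to the water = (1.570, 1.570) m/s; the water relative to ground = (0.000, 2.750) m/s.
Velocity relative to ground = (1.570, 1.570) + (0.000, 2.750) = (1.570, 4.320) m/s.
Speed = |(1.570, 4.320)| = 4.596 m/s.

4.60 m/s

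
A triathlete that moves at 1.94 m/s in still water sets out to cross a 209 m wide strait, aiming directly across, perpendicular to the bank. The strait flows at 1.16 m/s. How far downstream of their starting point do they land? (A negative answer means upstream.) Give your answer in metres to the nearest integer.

Perpendicular speed = 1.940 m/s; crossing time = 209 / 1.940 = 107.732 s.
Net downstream speed = 1.160 m/s.
Drift = 1.160 × 107.732 = 124.969 m (downstream).

125 m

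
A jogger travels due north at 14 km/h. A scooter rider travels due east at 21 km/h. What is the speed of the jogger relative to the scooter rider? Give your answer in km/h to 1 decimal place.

Taking east as x and north as y: jogger velocity = (0.000, 14.000) km/h; scooter rider velocity = (21.000, 0.000) km/h.
Velocity of jogger relative to scooter rider = (0.000, 14.000) − (21.000, 0.000) = (-21.000, 14.000) km/h.
Magnitude = |(-21.000, 14.000)| = 25.239 km/h.

25.2 km/h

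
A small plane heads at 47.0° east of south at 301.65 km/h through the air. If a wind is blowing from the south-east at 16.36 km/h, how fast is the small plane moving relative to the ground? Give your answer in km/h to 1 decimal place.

285.3 km/h

Taking east as x and north as y: velocity relative to the air = (220.613, -205.725) km/h; the air relative to ground = (-11.568, 11.568) km/h.
Velocity relative to ground = (220.613, -205.725) + (-11.568, 11.568) = (209.045, -194.157) km/h.
Speed = |(209.045, -194.157)| = 285.301 km/h.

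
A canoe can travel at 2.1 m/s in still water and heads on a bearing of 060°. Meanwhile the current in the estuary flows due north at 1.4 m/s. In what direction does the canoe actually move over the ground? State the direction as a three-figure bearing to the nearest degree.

Taking east as x and north as y: velocity relative to the water = (1.819, 1.050) m/s; the water relative to ground = (0.000, 1.400) m/s.
Velocity relative to ground = (1.819, 1.050) + (0.000, 1.400) = (1.819, 2.450) m/s.
Bearing = atan2(1.82, 2.45) = 36.59° clockwise from north.

037°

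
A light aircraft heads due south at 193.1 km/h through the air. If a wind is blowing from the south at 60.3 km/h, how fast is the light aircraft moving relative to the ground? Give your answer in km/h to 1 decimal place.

132.8 km/h

Taking east as x and north as y: velocity relative to the air = (0.000, -193.100) km/h; the air relative to ground = (0.000, 60.300) km/h.
Velocity relative to ground = (0.000, -193.100) + (0.000, 60.300) = (0.000, -132.800) km/h.
Speed = |(0.000, -132.800)| = 132.800 km/h.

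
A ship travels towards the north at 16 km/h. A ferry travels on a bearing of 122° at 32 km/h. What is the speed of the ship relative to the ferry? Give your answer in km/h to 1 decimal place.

Taking east as x and north as y: ship velocity = (0.000, 16.000) km/h; ferry velocity = (27.138, -16.957) km/h.
Velocity of ship relative to ferry = (0.000, 16.000) − (27.138, -16.957) = (-27.138, 32.957) km/h.
Magnitude = |(-27.138, 32.957)| = 42.692 km/h.

42.7 km/h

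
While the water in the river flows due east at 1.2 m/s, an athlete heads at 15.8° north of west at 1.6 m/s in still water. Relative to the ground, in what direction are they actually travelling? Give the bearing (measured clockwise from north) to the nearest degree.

322°

Taking east as x and north as y: velocity relative to the water = (-1.540, 0.436) m/s; the water relative to ground = (1.200, 0.000) m/s.
Velocity relative to ground = (-1.540, 0.436) + (1.200, 0.000) = (-0.340, 0.436) m/s.
Bearing = atan2(-0.34, 0.44) = 322.07° clockwise from north.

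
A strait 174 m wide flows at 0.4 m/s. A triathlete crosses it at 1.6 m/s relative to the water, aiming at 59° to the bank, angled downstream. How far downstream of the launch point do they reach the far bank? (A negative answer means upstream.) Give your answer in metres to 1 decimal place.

Perpendicular speed = 1.371 m/s; crossing time = 174 / 1.371 = 126.871 s.
Net downstream speed = 1.224 m/s.
Drift = 1.224 × 126.871 = 155.298 m (downstream).

155.3 m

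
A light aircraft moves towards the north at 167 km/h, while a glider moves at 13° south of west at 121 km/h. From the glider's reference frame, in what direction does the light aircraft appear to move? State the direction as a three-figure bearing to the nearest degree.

031°

Taking east as x and north as y: light aircraft velocity = (0.000, 167.000) km/h; glider velocity = (-117.899, -27.219) km/h.
Velocity of light aircraft relative to glider = (0.000, 167.000) − (-117.899, -27.219) = (117.899, 194.219) km/h.
Bearing = atan2(117.90, 194.22) = 31.26° clockwise from north.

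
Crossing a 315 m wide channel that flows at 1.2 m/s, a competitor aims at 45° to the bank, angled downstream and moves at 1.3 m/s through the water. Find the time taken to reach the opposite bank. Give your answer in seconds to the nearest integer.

The component of the competitor's velocity perpendicular to the bank is 1.3 × sin 45° = 0.919 m/s.
The flow acts along the bank and has no component across it.
Time = 315 / 0.919 = 342.675 s.

343 s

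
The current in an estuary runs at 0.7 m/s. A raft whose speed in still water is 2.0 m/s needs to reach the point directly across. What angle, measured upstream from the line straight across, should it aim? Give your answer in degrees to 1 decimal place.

To cancel the current, the upstream component of the raft's velocity must equal the flow: 2.0 sin θ = 0.7.
sin θ = 0.7 / 2.0 = 0.3500.
θ = arcsin(0.3500) = 20.487°.

20.5°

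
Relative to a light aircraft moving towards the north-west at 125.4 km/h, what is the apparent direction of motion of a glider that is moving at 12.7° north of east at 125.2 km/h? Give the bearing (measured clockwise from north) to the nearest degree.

Taking east as x and north as y: glider velocity = (122.137, 27.525) km/h; light aircraft velocity = (-88.671, 88.671) km/h.
Velocity of glider relative to light aircraft = (122.137, 27.525) − (-88.671, 88.671) = (210.808, -61.146) km/h.
Bearing = atan2(210.81, -61.15) = 106.18° clockwise from north.

106°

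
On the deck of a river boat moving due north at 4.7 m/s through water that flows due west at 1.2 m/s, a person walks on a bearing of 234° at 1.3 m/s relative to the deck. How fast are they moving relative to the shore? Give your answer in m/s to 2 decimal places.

4.53 m/s

In east/north components (m/s): person relative to river boat = (-1.052, -0.764); river boat relative to water = (0.000, 4.700); water relative to ground = (-1.200, 0.000).
Sum = (-2.252, 3.936) m/s.
Speed = |(-2.252, 3.936)| = 4.534 m/s.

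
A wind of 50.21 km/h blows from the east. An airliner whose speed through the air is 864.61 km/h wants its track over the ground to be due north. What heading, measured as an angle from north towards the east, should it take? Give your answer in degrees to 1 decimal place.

3.3°

The wind pushes perpendicular to the desired track; the heading must have a component into the wind equal to 50.21 km/h: 864.61 sin θ = 50.21.
sin θ = 0.0581, so θ = 3.329°.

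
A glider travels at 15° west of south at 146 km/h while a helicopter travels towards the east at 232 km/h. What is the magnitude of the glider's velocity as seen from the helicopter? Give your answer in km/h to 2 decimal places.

Taking east as x and north as y: glider velocity = (-37.788, -141.025) km/h; helicopter velocity = (232.000, 0.000) km/h.
Velocity of glider relative to helicopter = (-37.788, -141.025) − (232.000, 0.000) = (-269.788, -141.025) km/h.
Magnitude = |(-269.788, -141.025)| = 304.423 km/h.

304.42 km/h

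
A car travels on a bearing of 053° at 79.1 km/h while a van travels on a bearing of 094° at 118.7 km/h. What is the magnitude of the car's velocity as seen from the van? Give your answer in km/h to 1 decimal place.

Taking east as x and north as y: car velocity = (63.172, 47.604) km/h; van velocity = (118.411, -8.280) km/h.
Velocity of car relative to van = (63.172, 47.604) − (118.411, -8.280) = (-55.239, 55.884) km/h.
Magnitude = |(-55.239, 55.884)| = 78.577 km/h.

78.6 km/h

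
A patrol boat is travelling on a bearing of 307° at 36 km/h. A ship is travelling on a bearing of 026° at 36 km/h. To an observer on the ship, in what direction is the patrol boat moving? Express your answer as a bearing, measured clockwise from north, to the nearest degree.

256°

Taking east as x and north as y: patrol boat velocity = (-28.751, 21.665) km/h; ship velocity = (15.781, 32.357) km/h.
Velocity of patrol boat relative to ship = (-28.751, 21.665) − (15.781, 32.357) = (-44.532, -10.691) km/h.
Bearing = atan2(-44.53, -10.69) = 256.50° clockwise from north.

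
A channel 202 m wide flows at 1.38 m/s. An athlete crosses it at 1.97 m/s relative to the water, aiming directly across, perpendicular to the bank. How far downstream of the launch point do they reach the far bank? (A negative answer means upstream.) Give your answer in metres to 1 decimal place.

141.5 m

Perpendicular speed = 1.970 m/s; crossing time = 202 / 1.970 = 102.538 s.
Net downstream speed = 1.380 m/s.
Drift = 1.380 × 102.538 = 141.503 m (downstream).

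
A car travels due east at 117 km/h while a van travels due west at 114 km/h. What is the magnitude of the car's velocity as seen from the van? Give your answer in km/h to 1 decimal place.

Taking east as x and north as y: car velocity = (117.000, 0.000) km/h; van velocity = (-114.000, 0.000) km/h.
Velocity of car relative to van = (117.000, 0.000) − (-114.000, 0.000) = (231.000, 0.000) km/h.
Magnitude = |(231.000, 0.000)| = 231.000 km/h.

231.0 km/h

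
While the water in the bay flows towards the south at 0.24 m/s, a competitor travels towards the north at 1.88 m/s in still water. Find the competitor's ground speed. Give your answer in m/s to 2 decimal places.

1.64 m/s

Taking east as x and north as y: velocity relative to the water = (0.000, 1.880) m/s; the water relative to ground = (0.000, -0.240) m/s.
Velocity relative to ground = (0.000, 1.880) + (0.000, -0.240) = (0.000, 1.640) m/s.
Speed = |(0.000, 1.640)| = 1.640 m/s.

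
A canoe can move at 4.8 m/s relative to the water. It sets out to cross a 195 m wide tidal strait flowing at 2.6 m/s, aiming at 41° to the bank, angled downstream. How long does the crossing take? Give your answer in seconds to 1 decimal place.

The component of the canoe's velocity perpendicular to the bank is 4.8 × sin 41° = 3.149 m/s.
Only the cross-stream component determines the crossing time; the current contributes nothing perpendicular to the bank.
Time = 195 / 3.149 = 61.923 s.

61.9 s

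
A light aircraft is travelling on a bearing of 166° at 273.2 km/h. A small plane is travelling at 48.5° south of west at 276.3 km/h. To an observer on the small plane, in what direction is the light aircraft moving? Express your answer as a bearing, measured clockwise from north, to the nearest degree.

Taking east as x and north as y: light aircraft velocity = (66.093, -265.085) km/h; small plane velocity = (-183.082, -206.936) km/h.
Velocity of light aircraft relative to small plane = (66.093, -265.085) − (-183.082, -206.936) = (249.175, -58.148) km/h.
Bearing = atan2(249.17, -58.15) = 103.14° clockwise from north.

103°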